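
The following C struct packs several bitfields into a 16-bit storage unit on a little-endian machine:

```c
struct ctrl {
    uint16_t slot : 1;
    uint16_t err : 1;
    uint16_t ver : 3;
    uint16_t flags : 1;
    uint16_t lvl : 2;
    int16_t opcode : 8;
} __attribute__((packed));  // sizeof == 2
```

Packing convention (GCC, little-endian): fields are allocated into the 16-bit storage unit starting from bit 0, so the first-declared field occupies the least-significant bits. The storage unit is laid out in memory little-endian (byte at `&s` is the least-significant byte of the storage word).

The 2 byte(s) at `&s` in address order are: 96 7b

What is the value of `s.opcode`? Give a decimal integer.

[0]=0x96 [1]=0x7b (little-endian) → word 0x7b96
slot [0+:1] = (word>>0) & 0x1 = 0
err [1+:1] = (word>>1) & 0x1 = 1
ver [2+:3] = (word>>2) & 0x7 = 5
flags [5+:1] = (word>>5) & 0x1 = 0
lvl [6+:2] = (word>>6) & 0x3 = 2
opcode [8+:8] = (word>>8) & 0xff = 123  ←
opcode signed 8b, MSB=0: value = 123

123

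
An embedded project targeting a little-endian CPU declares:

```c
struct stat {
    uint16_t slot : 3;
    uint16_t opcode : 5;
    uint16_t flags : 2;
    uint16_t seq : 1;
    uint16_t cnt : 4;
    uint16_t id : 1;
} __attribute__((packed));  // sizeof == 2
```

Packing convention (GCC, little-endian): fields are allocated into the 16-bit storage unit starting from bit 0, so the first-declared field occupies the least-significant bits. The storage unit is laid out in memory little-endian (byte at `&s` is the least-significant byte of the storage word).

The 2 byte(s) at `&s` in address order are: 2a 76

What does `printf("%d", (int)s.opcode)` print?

[0]=0x2a [1]=0x76 (little-endian) → word 0x762a
slot [0+:3] = (word>>0) & 0x7 = 2
opcode [3+:5] = (word>>3) & 0x1f = 5  ←
flags [8+:2] = (word>>8) & 0x3 = 2
seq [10+:1] = (word>>10) & 0x1 = 1
cnt [11+:4] = (word>>11) & 0xf = 14
id [15+:1] = (word>>15) & 0x1 = 0

5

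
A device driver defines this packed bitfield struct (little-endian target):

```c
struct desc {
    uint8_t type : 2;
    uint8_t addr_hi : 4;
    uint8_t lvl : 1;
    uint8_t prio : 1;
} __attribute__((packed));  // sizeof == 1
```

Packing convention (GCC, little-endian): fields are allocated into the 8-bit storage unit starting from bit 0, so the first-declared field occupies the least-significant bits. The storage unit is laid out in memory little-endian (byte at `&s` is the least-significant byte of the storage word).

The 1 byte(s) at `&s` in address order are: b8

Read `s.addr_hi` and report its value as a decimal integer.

[0]=0xb8 (little-endian) → word 0xb8
type [0+:2] = (word>>0) & 0x3 = 0
addr_hi [2+:4] = (word>>2) & 0xf = 14  ←
lvl [6+:1] = (word>>6) & 0x1 = 0
prio [7+:1] = (word>>7) & 0x1 = 1

14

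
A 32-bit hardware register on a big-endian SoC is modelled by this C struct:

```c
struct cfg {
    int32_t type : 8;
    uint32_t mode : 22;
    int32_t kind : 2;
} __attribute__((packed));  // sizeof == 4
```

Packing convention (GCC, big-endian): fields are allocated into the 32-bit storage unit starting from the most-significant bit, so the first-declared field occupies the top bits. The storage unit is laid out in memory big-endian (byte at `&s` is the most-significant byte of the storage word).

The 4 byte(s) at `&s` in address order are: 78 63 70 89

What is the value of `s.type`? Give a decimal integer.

[0]=0x78 [1]=0x63 [2]=0x70 [3]=0x89 (big-endian) → word 0x78637089
type [24+:8] = (word>>24) & 0xff = 120  ←
mode [2+:22] = (word>>2) & 0x3fffff = 1629218
kind [0+:2] = (word>>0) & 0x3 = 1
type signed 8b, MSB=0: value = 120

120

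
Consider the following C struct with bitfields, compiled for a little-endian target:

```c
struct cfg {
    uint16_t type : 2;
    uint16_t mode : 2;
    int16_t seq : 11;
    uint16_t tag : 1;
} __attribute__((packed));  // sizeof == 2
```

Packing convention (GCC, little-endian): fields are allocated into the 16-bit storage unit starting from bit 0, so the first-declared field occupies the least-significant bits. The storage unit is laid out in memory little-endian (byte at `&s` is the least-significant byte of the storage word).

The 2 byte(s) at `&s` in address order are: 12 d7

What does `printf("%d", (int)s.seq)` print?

-655

[0]=0x12 [1]=0xd7 (little-endian) → word 0xd712
type [0+:2] = (word>>0) & 0x3 = 2
mode [2+:2] = (word>>2) & 0x3 = 0
seq [4+:11] = (word>>4) & 0x7ff = 1393  ←
tag [15+:1] = (word>>15) & 0x1 = 1
seq signed 11b, MSB=1: 1393 - 2048 = -655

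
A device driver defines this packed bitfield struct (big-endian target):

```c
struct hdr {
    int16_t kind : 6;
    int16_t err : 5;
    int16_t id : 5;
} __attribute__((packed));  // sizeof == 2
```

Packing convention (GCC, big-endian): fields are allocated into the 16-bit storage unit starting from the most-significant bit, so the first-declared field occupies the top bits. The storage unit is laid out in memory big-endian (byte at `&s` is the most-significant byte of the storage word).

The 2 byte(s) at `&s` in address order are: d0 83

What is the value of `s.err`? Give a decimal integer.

4

[0]=0xd0 [1]=0x83 (big-endian) → word 0xd083
kind:6 @ bit 10 → (0xd083>>10)&0x3f = 0x34
err:5 @ bit 5 → (0xd083>>5)&0x1f = 0x4  ←
id:5 @ bit 0 → (0xd083>>0)&0x1f = 0x3
err signed 5b, MSB=0: value = 4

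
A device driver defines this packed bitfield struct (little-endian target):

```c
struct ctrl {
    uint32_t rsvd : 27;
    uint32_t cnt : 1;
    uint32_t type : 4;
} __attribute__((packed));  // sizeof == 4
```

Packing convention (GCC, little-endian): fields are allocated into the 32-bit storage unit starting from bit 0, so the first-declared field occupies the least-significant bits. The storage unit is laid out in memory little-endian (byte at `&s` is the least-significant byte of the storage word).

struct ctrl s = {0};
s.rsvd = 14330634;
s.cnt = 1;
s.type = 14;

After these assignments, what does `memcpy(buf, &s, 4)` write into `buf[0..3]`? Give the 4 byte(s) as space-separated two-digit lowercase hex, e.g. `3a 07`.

[0+:27] rsvd=14330634 & 0x7ffffff = 0xdaab0a; word=0x00daab0a
[27+:1] cnt=1 & 0x1 = 0x1; word=0x08daab0a
[28+:4] type=14 & 0xf = 0xe; word=0xe8daab0a
word = 0xe8daab0a → little-endian bytes:
  [0]=0x0a  [1]=0xab  [2]=0xda  [3]=0xe8

0a ab da e8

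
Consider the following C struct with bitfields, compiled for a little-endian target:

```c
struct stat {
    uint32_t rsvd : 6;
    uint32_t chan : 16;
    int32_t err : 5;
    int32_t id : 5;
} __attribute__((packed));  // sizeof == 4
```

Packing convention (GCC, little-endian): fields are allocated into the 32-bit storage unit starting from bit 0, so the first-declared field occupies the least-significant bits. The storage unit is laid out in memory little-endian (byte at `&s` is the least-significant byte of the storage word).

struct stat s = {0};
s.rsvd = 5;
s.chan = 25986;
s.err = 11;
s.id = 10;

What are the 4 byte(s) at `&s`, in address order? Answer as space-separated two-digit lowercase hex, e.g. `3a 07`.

rsvd (6b) val=5 bits=0x5 at bit 0: 0x00000005
chan (16b) val=25986 bits=0x6582 at bit 6: 0x00196085
err (5b) val=11 bits=0xb at bit 22: 0x02d96085
id (5b) val=10 bits=0xa at bit 27: 0x52d96085
word = 0x52d96085 → little-endian bytes:
  [0]=0x85  [1]=0x60  [2]=0xd9  [3]=0x52

85 60 d9 52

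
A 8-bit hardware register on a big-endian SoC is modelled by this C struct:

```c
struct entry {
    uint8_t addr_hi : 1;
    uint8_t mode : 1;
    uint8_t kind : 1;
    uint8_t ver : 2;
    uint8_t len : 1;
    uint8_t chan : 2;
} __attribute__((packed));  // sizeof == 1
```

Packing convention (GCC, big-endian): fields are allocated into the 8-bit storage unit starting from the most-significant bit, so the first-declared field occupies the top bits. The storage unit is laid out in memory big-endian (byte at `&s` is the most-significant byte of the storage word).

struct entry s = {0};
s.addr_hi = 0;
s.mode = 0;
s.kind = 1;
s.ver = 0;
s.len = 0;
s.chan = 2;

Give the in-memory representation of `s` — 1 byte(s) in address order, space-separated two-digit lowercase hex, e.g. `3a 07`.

22

[7+:1] addr_hi=0 & 0x1 = 0x0; word=0x00
[6+:1] mode=0 & 0x1 = 0x0; word=0x00
[5+:1] kind=1 & 0x1 = 0x1; word=0x20
[3+:2] ver=0 & 0x3 = 0x0; word=0x20
[2+:1] len=0 & 0x1 = 0x0; word=0x20
[0+:2] chan=2 & 0x3 = 0x2; word=0x22
word = 0x22 → big-endian bytes:
  [0]=0x22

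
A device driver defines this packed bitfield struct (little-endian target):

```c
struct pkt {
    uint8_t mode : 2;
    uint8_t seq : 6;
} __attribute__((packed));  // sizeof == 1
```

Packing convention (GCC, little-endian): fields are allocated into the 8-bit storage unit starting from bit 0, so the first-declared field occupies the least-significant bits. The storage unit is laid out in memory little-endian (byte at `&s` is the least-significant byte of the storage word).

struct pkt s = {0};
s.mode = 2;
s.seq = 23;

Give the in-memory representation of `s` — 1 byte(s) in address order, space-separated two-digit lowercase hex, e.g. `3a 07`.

[0+:2] mode=2 & 0x3 = 0x2; word=0x02
[2+:6] seq=23 & 0x3f = 0x17; word=0x5e
word = 0x5e → little-endian bytes:
  [0]=0x5e

5e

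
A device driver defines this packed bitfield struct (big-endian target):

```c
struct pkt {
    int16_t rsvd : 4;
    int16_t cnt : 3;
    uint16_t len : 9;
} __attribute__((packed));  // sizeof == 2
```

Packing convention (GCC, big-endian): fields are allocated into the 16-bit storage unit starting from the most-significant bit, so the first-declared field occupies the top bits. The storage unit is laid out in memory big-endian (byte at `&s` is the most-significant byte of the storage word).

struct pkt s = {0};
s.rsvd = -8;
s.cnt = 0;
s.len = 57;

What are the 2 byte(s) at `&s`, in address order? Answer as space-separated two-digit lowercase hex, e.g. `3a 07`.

80 39

rsvd (4b) val=-8 bits=0x8 at bit 12: 0x8000
cnt (3b) val=0 bits=0x0 at bit 9: 0x8000
len (9b) val=57 bits=0x39 at bit 0: 0x8039
word = 0x8039 → big-endian bytes:
  [0]=0x80  [1]=0x39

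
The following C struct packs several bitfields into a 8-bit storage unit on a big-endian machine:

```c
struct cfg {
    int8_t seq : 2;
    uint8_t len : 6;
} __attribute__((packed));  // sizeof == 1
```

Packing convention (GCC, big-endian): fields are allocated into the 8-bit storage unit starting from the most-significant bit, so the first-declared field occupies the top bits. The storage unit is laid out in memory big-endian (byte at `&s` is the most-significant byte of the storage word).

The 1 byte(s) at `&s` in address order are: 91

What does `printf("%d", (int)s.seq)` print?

-2

[0]=0x91 (big-endian) → word 0x91
seq:2 @ bit 6 → (0x91>>6)&0x3 = 0x2  ←
len:6 @ bit 0 → (0x91>>0)&0x3f = 0x11
seq signed 2b, MSB=1: 2 - 4 = -2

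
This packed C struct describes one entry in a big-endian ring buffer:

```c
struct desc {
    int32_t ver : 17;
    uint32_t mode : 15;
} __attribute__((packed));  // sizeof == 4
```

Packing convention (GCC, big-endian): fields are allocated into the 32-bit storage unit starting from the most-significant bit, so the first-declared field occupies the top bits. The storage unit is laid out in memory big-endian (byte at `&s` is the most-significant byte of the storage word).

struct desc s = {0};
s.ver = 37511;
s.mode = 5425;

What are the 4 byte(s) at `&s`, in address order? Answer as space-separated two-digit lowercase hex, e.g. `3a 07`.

49 43 95 31

ver (17b) val=37511 bits=0x9287 at bit 15: 0x49438000
mode (15b) val=5425 bits=0x1531 at bit 0: 0x49439531
word = 0x49439531 → big-endian bytes:
  [0]=0x49  [1]=0x43  [2]=0x95  [3]=0x31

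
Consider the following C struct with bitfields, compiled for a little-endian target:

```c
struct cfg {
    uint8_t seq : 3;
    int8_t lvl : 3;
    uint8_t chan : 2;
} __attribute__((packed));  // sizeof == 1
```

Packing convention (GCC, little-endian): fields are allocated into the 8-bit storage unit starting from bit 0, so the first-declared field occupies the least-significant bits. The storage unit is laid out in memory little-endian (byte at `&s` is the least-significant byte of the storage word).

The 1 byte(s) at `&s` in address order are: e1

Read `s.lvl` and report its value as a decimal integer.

-4

[0]=0xe1 (little-endian) → word 0xe1
seq:3 @ bit 0 → (0xe1>>0)&0x7 = 0x1
lvl:3 @ bit 3 → (0xe1>>3)&0x7 = 0x4  ←
chan:2 @ bit 6 → (0xe1>>6)&0x3 = 0x3
lvl signed 3b, MSB=1: 4 - 8 = -4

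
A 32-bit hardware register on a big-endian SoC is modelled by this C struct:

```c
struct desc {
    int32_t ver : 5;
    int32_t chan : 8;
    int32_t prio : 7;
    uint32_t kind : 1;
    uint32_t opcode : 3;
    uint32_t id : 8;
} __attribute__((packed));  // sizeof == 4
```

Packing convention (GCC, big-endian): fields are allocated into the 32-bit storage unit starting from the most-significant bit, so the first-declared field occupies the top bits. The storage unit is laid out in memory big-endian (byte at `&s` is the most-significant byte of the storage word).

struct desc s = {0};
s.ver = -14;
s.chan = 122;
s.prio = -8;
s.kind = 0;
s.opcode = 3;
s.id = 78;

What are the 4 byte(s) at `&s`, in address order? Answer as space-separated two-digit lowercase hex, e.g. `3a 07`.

ver:5 = -14 → 0x12 << 27 → word 0x90000000
chan:8 = 122 → 0x7a << 19 → word 0x93d00000
prio:7 = -8 → 0x78 << 12 → word 0x93d78000
kind:1 = 0 → 0x0 << 11 → word 0x93d78000
opcode:3 = 3 → 0x3 << 8 → word 0x93d78300
id:8 = 78 → 0x4e << 0 → word 0x93d7834e
word = 0x93d7834e → big-endian bytes:
  [0]=0x93  [1]=0xd7  [2]=0x83  [3]=0x4e

93 d7 83 4e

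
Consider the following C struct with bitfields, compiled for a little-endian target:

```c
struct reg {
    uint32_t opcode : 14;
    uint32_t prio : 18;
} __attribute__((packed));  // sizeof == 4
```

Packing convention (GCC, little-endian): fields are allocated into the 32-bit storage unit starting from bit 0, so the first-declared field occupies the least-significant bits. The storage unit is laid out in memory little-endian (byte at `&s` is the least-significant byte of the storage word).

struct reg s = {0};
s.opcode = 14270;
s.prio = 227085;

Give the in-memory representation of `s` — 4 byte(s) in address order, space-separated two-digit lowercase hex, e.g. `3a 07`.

be 77 c3 dd

opcode:14 = 14270 → 0x37be << 0 → word 0x000037be
prio:18 = 227085 → 0x3770d << 14 → word 0xddc377be
word = 0xddc377be → little-endian bytes:
  [0]=0xbe  [1]=0x77  [2]=0xc3  [3]=0xdd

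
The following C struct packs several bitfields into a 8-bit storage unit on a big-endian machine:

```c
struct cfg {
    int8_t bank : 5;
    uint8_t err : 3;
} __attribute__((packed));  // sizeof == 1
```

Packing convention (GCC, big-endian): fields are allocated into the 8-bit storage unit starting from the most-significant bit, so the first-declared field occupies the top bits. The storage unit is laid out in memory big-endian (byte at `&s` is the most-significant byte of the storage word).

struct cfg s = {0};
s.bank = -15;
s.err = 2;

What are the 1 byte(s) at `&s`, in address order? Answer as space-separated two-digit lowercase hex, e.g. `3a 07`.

[3+:5] bank=-15 & 0x1f = 0x11; word=0x88
[0+:3] err=2 & 0x7 = 0x2; word=0x8a
word = 0x8a → big-endian bytes:
  [0]=0x8a

8a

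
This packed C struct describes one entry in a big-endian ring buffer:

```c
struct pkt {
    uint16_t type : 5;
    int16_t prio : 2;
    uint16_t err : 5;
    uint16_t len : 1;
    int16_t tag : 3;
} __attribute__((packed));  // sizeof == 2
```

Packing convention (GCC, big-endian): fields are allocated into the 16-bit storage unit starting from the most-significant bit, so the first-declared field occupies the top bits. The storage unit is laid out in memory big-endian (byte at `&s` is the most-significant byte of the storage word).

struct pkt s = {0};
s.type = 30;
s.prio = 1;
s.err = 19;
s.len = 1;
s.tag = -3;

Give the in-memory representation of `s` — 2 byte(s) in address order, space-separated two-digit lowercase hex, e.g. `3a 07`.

[11+:5] type=30 & 0x1f = 0x1e; word=0xf000
[9+:2] prio=1 & 0x3 = 0x1; word=0xf200
[4+:5] err=19 & 0x1f = 0x13; word=0xf330
[3+:1] len=1 & 0x1 = 0x1; word=0xf338
[0+:3] tag=-3 & 0x7 = 0x5; word=0xf33d
word = 0xf33d → big-endian bytes:
  [0]=0xf3  [1]=0x3d

f3 3d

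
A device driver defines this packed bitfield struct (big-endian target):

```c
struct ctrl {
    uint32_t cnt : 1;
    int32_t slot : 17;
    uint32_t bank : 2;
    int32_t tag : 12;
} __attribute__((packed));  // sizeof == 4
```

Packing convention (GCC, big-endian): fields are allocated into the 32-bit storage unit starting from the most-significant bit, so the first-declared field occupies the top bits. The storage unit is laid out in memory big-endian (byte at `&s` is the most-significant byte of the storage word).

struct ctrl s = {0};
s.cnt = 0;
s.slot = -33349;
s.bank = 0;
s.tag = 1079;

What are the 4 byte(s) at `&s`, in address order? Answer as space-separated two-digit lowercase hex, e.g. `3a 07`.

cnt:1 = 0 → 0x0 << 31 → word 0x00000000
slot:17 = -33349 → 0x17dbb << 14 → word 0x5f6ec000
bank:2 = 0 → 0x0 << 12 → word 0x5f6ec000
tag:12 = 1079 → 0x437 << 0 → word 0x5f6ec437
word = 0x5f6ec437 → big-endian bytes:
  [0]=0x5f  [1]=0x6e  [2]=0xc4  [3]=0x37

5f 6e c4 37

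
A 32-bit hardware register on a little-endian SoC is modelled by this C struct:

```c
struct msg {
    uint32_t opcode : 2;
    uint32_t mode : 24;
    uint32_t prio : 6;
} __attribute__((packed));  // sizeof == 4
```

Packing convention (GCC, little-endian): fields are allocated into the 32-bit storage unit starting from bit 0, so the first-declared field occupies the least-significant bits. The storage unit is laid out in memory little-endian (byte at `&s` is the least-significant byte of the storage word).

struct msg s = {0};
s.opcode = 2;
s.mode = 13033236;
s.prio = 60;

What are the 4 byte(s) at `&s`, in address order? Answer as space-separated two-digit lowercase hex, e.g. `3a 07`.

52 7c 1b f3

opcode:2 = 2 → 0x2 << 0 → word 0x00000002
mode:24 = 13033236 → 0xc6df14 << 2 → word 0x031b7c52
prio:6 = 60 → 0x3c << 26 → word 0xf31b7c52
word = 0xf31b7c52 → little-endian bytes:
  [0]=0x52  [1]=0x7c  [2]=0x1b  [3]=0xf3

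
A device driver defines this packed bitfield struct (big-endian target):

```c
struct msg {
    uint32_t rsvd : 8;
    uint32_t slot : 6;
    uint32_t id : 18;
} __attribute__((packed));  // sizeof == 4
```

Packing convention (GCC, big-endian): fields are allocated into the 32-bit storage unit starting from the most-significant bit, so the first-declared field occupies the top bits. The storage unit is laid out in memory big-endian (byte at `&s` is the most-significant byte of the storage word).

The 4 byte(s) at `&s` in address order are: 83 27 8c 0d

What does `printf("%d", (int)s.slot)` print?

9

[0]=0x83 [1]=0x27 [2]=0x8c [3]=0x0d (big-endian) → word 0x83278c0d
rsvd:8 @ bit 24 → (0x83278c0d>>24)&0xff = 0x83
slot:6 @ bit 18 → (0x83278c0d>>18)&0x3f = 0x9  ←
id:18 @ bit 0 → (0x83278c0d>>0)&0x3ffff = 0x38c0d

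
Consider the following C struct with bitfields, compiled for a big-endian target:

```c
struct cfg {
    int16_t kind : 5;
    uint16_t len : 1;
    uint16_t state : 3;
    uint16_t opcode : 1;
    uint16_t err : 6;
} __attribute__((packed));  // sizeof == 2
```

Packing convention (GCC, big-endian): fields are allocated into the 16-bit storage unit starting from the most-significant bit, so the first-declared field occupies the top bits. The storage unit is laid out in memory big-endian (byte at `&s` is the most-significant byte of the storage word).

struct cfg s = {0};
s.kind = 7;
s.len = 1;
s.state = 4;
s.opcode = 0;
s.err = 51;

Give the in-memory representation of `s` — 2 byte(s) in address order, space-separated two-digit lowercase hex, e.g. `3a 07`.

kind:5 = 7 → 0x7 << 11 → word 0x3800
len:1 = 1 → 0x1 << 10 → word 0x3c00
state:3 = 4 → 0x4 << 7 → word 0x3e00
opcode:1 = 0 → 0x0 << 6 → word 0x3e00
err:6 = 51 → 0x33 << 0 → word 0x3e33
word = 0x3e33 → big-endian bytes:
  [0]=0x3e  [1]=0x33

3e 33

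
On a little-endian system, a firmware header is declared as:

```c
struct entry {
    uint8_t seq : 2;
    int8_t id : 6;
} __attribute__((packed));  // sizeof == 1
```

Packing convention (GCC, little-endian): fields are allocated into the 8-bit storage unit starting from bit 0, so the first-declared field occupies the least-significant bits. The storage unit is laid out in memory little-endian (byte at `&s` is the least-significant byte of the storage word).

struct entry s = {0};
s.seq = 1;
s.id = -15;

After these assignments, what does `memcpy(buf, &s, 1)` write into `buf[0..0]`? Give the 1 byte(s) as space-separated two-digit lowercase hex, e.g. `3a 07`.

c5

[0+:2] seq=1 & 0x3 = 0x1; word=0x01
[2+:6] id=-15 & 0x3f = 0x31; word=0xc5
word = 0xc5 → little-endian bytes:
  [0]=0xc5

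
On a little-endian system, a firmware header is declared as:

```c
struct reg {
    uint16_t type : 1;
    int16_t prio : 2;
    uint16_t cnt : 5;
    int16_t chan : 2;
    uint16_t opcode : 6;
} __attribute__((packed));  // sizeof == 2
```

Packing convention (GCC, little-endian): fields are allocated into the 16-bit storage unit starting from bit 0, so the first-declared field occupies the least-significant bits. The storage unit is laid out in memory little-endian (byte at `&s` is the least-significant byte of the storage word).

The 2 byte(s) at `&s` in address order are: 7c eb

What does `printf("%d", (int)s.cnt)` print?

[0]=0x7c [1]=0xeb (little-endian) → word 0xeb7c
type:1 @ bit 0 → (0xeb7c>>0)&0x1 = 0x0
prio:2 @ bit 1 → (0xeb7c>>1)&0x3 = 0x2
cnt:5 @ bit 3 → (0xeb7c>>3)&0x1f = 0xf  ←
chan:2 @ bit 8 → (0xeb7c>>8)&0x3 = 0x3
opcode:6 @ bit 10 → (0xeb7c>>10)&0x3f = 0x3a

15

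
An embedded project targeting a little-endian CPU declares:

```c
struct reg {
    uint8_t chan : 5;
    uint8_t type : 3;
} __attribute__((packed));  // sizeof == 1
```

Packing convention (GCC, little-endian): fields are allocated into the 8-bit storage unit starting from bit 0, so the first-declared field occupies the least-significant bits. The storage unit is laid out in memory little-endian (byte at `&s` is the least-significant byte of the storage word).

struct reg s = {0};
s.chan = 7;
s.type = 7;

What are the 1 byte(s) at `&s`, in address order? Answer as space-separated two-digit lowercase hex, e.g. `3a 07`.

e7

chan:5 = 7 → 0x7 << 0 → word 0x07
type:3 = 7 → 0x7 << 5 → word 0xe7
word = 0xe7 → little-endian bytes:
  [0]=0xe7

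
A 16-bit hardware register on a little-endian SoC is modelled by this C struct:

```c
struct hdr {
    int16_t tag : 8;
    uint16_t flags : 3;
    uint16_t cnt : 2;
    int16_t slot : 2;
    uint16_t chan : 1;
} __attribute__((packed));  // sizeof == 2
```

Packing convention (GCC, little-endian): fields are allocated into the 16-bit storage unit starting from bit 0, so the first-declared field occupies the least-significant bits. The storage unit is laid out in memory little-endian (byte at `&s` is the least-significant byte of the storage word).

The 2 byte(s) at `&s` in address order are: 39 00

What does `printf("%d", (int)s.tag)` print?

57

[0]=0x39 [1]=0x00 (little-endian) → word 0x0039
tag:8 @ bit 0 → (0x0039>>0)&0xff = 0x39  ←
flags:3 @ bit 8 → (0x0039>>8)&0x7 = 0x0
cnt:2 @ bit 11 → (0x0039>>11)&0x3 = 0x0
slot:2 @ bit 13 → (0x0039>>13)&0x3 = 0x0
chan:1 @ bit 15 → (0x0039>>15)&0x1 = 0x0
tag signed 8b, MSB=0: value = 57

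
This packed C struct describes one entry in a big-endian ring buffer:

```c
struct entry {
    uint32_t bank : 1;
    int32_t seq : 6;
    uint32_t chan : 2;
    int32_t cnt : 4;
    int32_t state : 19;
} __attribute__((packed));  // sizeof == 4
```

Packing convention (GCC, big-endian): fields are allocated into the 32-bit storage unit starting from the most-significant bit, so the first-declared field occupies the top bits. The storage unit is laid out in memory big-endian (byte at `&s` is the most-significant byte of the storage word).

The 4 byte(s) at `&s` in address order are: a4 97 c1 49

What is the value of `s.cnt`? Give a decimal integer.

[0]=0xa4 [1]=0x97 [2]=0xc1 [3]=0x49 (big-endian) → word 0xa497c149
bank [31+:1] = (word>>31) & 0x1 = 1
seq [25+:6] = (word>>25) & 0x3f = 18
chan [23+:2] = (word>>23) & 0x3 = 1
cnt [19+:4] = (word>>19) & 0xf = 2  ←
state [0+:19] = (word>>0) & 0x7ffff = 508233
cnt signed 4b, MSB=0: value = 2

2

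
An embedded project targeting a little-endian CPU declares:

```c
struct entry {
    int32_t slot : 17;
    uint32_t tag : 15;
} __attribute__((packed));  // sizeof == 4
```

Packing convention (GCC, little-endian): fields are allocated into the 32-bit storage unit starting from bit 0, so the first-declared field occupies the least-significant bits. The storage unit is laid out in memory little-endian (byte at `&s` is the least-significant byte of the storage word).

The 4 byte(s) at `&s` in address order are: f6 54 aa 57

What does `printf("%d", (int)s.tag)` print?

11221

[0]=0xf6 [1]=0x54 [2]=0xaa [3]=0x57 (little-endian) → word 0x57aa54f6
slot [0+:17] = (word>>0) & 0x1ffff = 21750
tag [17+:15] = (word>>17) & 0x7fff = 11221  ←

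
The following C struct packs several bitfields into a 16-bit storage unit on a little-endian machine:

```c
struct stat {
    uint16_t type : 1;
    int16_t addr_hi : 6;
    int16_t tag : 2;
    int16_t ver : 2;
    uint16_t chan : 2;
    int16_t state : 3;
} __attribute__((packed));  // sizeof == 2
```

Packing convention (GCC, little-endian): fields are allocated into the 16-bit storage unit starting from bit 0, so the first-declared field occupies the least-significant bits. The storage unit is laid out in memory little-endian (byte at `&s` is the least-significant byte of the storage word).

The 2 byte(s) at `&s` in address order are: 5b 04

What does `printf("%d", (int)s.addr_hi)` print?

[0]=0x5b [1]=0x04 (little-endian) → word 0x045b
type [0+:1] = (word>>0) & 0x1 = 1
addr_hi [1+:6] = (word>>1) & 0x3f = 45  ←
tag [7+:2] = (word>>7) & 0x3 = 0
ver [9+:2] = (word>>9) & 0x3 = 2
chan [11+:2] = (word>>11) & 0x3 = 0
state [13+:3] = (word>>13) & 0x7 = 0
addr_hi signed 6b, MSB=1: 45 - 64 = -19

-19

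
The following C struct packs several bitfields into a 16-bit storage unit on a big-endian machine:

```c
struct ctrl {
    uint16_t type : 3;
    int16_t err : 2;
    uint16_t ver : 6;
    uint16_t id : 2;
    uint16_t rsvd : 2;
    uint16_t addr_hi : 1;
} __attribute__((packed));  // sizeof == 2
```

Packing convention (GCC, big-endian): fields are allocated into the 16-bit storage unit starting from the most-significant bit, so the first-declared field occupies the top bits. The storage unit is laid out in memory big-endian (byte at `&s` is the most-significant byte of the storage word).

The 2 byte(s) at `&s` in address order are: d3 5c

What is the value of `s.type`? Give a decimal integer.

6

[0]=0xd3 [1]=0x5c (big-endian) → word 0xd35c
type [13+:3] = (word>>13) & 0x7 = 6  ←
err [11+:2] = (word>>11) & 0x3 = 2
ver [5+:6] = (word>>5) & 0x3f = 26
id [3+:2] = (word>>3) & 0x3 = 3
rsvd [1+:2] = (word>>1) & 0x3 = 2
addr_hi [0+:1] = (word>>0) & 0x1 = 0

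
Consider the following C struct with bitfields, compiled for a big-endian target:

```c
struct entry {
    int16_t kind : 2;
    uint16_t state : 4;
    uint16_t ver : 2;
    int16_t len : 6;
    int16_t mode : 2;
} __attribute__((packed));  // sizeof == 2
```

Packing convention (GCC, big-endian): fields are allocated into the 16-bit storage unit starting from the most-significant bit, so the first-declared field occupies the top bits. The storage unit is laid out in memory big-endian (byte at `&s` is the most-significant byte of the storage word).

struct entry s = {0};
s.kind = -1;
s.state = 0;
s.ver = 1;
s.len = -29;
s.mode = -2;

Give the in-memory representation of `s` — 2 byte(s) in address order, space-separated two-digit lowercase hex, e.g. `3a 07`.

c1 8e

kind (2b) val=-1 bits=0x3 at bit 14: 0xc000
state (4b) val=0 bits=0x0 at bit 10: 0xc000
ver (2b) val=1 bits=0x1 at bit 8: 0xc100
len (6b) val=-29 bits=0x23 at bit 2: 0xc18c
mode (2b) val=-2 bits=0x2 at bit 0: 0xc18e
word = 0xc18e → big-endian bytes:
  [0]=0xc1  [1]=0x8e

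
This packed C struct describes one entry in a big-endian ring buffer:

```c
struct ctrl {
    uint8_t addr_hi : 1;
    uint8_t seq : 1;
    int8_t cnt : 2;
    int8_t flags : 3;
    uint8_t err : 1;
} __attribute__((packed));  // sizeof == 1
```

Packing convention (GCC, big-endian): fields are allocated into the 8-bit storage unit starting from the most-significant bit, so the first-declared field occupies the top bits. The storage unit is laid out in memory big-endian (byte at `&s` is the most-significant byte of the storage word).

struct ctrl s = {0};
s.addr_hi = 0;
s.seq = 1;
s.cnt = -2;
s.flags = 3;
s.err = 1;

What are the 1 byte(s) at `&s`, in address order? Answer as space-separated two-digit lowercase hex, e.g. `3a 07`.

[7+:1] addr_hi=0 & 0x1 = 0x0; word=0x00
[6+:1] seq=1 & 0x1 = 0x1; word=0x40
[4+:2] cnt=-2 & 0x3 = 0x2; word=0x60
[1+:3] flags=3 & 0x7 = 0x3; word=0x66
[0+:1] err=1 & 0x1 = 0x1; word=0x67
word = 0x67 → big-endian bytes:
  [0]=0x67

67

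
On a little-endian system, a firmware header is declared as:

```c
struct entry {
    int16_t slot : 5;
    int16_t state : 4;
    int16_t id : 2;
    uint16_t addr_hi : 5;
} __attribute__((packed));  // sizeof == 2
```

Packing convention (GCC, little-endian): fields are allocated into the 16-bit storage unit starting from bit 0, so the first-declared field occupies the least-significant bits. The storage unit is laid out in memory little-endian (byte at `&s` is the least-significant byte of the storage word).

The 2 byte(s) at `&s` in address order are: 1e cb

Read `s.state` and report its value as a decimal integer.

-8

[0]=0x1e [1]=0xcb (little-endian) → word 0xcb1e
slot:5 @ bit 0 → (0xcb1e>>0)&0x1f = 0x1e
state:4 @ bit 5 → (0xcb1e>>5)&0xf = 0x8  ←
id:2 @ bit 9 → (0xcb1e>>9)&0x3 = 0x1
addr_hi:5 @ bit 11 → (0xcb1e>>11)&0x1f = 0x19
state signed 4b, MSB=1: 8 - 16 = -8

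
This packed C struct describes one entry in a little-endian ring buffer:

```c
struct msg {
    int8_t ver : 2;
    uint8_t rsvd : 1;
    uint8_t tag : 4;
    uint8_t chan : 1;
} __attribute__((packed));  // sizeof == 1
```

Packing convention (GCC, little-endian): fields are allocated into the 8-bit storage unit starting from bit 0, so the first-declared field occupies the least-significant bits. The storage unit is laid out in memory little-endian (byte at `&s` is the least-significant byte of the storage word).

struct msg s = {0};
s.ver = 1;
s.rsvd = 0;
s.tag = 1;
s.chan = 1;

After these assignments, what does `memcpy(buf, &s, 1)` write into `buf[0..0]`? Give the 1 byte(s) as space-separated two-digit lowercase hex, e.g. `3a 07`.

89

[0+:2] ver=1 & 0x3 = 0x1; word=0x01
[2+:1] rsvd=0 & 0x1 = 0x0; word=0x01
[3+:4] tag=1 & 0xf = 0x1; word=0x09
[7+:1] chan=1 & 0x1 = 0x1; word=0x89
word = 0x89 → little-endian bytes:
  [0]=0x89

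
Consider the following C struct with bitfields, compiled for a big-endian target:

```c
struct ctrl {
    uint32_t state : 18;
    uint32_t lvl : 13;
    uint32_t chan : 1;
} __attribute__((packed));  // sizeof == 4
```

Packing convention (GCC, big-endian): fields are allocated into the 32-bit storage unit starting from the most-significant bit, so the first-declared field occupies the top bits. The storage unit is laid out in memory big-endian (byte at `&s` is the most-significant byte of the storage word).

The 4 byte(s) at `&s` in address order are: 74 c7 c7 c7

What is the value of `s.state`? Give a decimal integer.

[0]=0x74 [1]=0xc7 [2]=0xc7 [3]=0xc7 (big-endian) → word 0x74c7c7c7
state:18 @ bit 14 → (0x74c7c7c7>>14)&0x3ffff = 0x1d31f  ←
lvl:13 @ bit 1 → (0x74c7c7c7>>1)&0x1fff = 0x3e3
chan:1 @ bit 0 → (0x74c7c7c7>>0)&0x1 = 0x1

119583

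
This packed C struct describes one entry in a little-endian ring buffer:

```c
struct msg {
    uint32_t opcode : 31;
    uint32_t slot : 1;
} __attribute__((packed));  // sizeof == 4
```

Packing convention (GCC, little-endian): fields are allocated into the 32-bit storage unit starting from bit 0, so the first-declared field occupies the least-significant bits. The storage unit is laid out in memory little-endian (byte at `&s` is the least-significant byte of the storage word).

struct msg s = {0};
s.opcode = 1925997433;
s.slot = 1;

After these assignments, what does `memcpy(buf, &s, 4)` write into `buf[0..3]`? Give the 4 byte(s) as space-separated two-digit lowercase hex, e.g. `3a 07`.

79 63 cc f2

[0+:31] opcode=1925997433 & 0x7fffffff = 0x72cc6379; word=0x72cc6379
[31+:1] slot=1 & 0x1 = 0x1; word=0xf2cc6379
word = 0xf2cc6379 → little-endian bytes:
  [0]=0x79  [1]=0x63  [2]=0xcc  [3]=0xf2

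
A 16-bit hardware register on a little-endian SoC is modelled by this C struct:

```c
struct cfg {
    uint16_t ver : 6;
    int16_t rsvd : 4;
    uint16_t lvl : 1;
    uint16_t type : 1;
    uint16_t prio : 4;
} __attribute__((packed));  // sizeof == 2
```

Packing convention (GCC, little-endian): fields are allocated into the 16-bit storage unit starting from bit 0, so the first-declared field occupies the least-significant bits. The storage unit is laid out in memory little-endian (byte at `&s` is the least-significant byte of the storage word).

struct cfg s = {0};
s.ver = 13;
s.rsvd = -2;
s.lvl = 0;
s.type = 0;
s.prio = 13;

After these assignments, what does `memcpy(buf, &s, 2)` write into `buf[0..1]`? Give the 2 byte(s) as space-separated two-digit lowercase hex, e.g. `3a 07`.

8d d3

ver (6b) val=13 bits=0xd at bit 0: 0x000d
rsvd (4b) val=-2 bits=0xe at bit 6: 0x038d
lvl (1b) val=0 bits=0x0 at bit 10: 0x038d
type (1b) val=0 bits=0x0 at bit 11: 0x038d
prio (4b) val=13 bits=0xd at bit 12: 0xd38d
word = 0xd38d → little-endian bytes:
  [0]=0x8d  [1]=0xd3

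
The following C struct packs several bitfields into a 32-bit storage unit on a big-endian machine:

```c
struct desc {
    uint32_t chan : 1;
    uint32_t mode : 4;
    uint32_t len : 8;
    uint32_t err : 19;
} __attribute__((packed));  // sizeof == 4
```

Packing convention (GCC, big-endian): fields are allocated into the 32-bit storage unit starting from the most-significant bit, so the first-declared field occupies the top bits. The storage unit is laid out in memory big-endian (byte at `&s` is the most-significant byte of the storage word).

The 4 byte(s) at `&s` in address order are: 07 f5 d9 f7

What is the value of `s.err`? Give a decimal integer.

[0]=0x07 [1]=0xf5 [2]=0xd9 [3]=0xf7 (big-endian) → word 0x07f5d9f7
chan [31+:1] = (word>>31) & 0x1 = 0
mode [27+:4] = (word>>27) & 0xf = 0
len [19+:8] = (word>>19) & 0xff = 254
err [0+:19] = (word>>0) & 0x7ffff = 383479  ←

383479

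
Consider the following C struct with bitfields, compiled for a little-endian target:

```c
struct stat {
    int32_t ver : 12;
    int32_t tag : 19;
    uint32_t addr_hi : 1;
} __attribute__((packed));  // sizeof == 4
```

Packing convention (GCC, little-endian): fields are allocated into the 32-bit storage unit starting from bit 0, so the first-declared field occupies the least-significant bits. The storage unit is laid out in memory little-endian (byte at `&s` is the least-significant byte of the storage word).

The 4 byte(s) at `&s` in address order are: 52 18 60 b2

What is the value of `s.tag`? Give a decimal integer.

[0]=0x52 [1]=0x18 [2]=0x60 [3]=0xb2 (little-endian) → word 0xb2601852
ver [0+:12] = (word>>0) & 0xfff = 2130
tag [12+:19] = (word>>12) & 0x7ffff = 206337  ←
addr_hi [31+:1] = (word>>31) & 0x1 = 1
tag signed 19b, MSB=0: value = 206337

206337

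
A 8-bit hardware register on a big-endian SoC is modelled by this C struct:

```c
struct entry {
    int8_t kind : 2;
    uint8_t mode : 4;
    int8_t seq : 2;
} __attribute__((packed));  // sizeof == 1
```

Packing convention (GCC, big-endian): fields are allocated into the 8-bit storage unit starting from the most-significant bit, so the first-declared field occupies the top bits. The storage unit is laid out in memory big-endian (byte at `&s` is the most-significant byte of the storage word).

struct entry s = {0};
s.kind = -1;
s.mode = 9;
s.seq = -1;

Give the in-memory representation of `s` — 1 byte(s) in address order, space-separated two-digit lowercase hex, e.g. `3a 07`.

e7

kind (2b) val=-1 bits=0x3 at bit 6: 0xc0
mode (4b) val=9 bits=0x9 at bit 2: 0xe4
seq (2b) val=-1 bits=0x3 at bit 0: 0xe7
word = 0xe7 → big-endian bytes:
  [0]=0xe7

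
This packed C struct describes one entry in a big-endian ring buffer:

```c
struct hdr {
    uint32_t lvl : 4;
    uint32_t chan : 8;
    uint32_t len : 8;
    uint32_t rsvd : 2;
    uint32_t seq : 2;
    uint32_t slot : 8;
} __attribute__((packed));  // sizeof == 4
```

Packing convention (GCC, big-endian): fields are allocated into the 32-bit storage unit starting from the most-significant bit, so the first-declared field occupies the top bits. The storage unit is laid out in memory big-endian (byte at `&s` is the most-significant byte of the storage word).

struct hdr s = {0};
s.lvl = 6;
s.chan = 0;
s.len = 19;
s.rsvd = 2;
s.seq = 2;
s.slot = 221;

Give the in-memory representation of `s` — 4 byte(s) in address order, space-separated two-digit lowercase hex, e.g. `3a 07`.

lvl (4b) val=6 bits=0x6 at bit 28: 0x60000000
chan (8b) val=0 bits=0x0 at bit 20: 0x60000000
len (8b) val=19 bits=0x13 at bit 12: 0x60013000
rsvd (2b) val=2 bits=0x2 at bit 10: 0x60013800
seq (2b) val=2 bits=0x2 at bit 8: 0x60013a00
slot (8b) val=221 bits=0xdd at bit 0: 0x60013add
word = 0x60013add → big-endian bytes:
  [0]=0x60  [1]=0x01  [2]=0x3a  [3]=0xdd

60 01 3a dd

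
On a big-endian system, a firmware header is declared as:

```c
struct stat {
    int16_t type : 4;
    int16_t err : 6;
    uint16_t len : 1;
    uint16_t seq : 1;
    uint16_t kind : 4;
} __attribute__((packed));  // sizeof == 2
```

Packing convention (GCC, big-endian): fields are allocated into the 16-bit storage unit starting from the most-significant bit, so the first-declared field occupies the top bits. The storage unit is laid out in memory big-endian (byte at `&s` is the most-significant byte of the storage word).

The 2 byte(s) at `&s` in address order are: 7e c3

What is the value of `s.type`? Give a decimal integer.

[0]=0x7e [1]=0xc3 (big-endian) → word 0x7ec3
type:4 @ bit 12 → (0x7ec3>>12)&0xf = 0x7  ←
err:6 @ bit 6 → (0x7ec3>>6)&0x3f = 0x3b
len:1 @ bit 5 → (0x7ec3>>5)&0x1 = 0x0
seq:1 @ bit 4 → (0x7ec3>>4)&0x1 = 0x0
kind:4 @ bit 0 → (0x7ec3>>0)&0xf = 0x3
type signed 4b, MSB=0: value = 7

7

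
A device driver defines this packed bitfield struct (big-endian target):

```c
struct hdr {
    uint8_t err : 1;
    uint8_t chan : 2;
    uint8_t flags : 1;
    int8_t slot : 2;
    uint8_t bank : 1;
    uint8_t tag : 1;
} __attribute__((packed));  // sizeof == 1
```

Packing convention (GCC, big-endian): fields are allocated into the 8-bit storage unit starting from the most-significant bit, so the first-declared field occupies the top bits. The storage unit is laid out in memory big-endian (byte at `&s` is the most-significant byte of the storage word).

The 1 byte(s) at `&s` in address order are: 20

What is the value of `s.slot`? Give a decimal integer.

0

[0]=0x20 (big-endian) → word 0x20
err:1 @ bit 7 → (0x20>>7)&0x1 = 0x0
chan:2 @ bit 5 → (0x20>>5)&0x3 = 0x1
flags:1 @ bit 4 → (0x20>>4)&0x1 = 0x0
slot:2 @ bit 2 → (0x20>>2)&0x3 = 0x0  ←
bank:1 @ bit 1 → (0x20>>1)&0x1 = 0x0
tag:1 @ bit 0 → (0x20>>0)&0x1 = 0x0
slot signed 2b, MSB=0: value = 0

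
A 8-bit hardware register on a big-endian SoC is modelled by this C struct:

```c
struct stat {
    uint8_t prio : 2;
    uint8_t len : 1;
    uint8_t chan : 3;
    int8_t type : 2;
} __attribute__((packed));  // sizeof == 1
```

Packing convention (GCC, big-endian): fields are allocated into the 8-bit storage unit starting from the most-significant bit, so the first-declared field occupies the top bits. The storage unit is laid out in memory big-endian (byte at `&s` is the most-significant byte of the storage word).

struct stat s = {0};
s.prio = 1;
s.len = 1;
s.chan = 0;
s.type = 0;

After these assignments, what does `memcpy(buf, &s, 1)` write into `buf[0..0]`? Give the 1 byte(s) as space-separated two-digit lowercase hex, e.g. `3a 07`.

prio:2 = 1 → 0x1 << 6 → word 0x40
len:1 = 1 → 0x1 << 5 → word 0x60
chan:3 = 0 → 0x0 << 2 → word 0x60
type:2 = 0 → 0x0 << 0 → word 0x60
word = 0x60 → big-endian bytes:
  [0]=0x60

60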